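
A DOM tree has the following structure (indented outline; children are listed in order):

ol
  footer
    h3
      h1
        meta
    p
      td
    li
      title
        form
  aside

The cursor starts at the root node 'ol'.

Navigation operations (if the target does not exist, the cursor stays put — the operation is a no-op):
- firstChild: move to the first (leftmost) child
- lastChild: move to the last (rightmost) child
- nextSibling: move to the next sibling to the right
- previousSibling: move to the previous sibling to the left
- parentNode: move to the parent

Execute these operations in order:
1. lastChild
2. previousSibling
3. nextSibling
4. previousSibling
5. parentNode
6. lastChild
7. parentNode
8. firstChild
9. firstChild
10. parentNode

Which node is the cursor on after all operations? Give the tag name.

Answer: footer

Derivation:
After 1 (lastChild): aside
After 2 (previousSibling): footer
After 3 (nextSibling): aside
After 4 (previousSibling): footer
After 5 (parentNode): ol
After 6 (lastChild): aside
After 7 (parentNode): ol
After 8 (firstChild): footer
After 9 (firstChild): h3
After 10 (parentNode): footer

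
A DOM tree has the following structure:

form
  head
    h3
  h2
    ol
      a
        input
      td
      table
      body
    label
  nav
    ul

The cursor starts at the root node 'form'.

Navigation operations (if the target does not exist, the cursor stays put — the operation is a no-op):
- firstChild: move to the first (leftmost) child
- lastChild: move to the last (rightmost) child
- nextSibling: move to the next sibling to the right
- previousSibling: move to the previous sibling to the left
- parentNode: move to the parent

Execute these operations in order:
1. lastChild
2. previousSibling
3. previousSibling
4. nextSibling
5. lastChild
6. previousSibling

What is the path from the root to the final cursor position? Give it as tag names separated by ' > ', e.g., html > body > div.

Answer: form > h2 > ol

Derivation:
After 1 (lastChild): nav
After 2 (previousSibling): h2
After 3 (previousSibling): head
After 4 (nextSibling): h2
After 5 (lastChild): label
After 6 (previousSibling): ol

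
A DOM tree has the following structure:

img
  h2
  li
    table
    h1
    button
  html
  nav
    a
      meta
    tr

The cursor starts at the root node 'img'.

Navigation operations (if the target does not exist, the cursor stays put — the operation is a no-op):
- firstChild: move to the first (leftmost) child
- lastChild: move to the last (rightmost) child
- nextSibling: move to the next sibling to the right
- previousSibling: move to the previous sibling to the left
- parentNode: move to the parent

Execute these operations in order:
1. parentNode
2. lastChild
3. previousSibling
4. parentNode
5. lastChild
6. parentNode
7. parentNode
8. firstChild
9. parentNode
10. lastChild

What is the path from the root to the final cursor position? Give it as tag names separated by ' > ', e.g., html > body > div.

After 1 (parentNode): img (no-op, stayed)
After 2 (lastChild): nav
After 3 (previousSibling): html
After 4 (parentNode): img
After 5 (lastChild): nav
After 6 (parentNode): img
After 7 (parentNode): img (no-op, stayed)
After 8 (firstChild): h2
After 9 (parentNode): img
After 10 (lastChild): nav

Answer: img > nav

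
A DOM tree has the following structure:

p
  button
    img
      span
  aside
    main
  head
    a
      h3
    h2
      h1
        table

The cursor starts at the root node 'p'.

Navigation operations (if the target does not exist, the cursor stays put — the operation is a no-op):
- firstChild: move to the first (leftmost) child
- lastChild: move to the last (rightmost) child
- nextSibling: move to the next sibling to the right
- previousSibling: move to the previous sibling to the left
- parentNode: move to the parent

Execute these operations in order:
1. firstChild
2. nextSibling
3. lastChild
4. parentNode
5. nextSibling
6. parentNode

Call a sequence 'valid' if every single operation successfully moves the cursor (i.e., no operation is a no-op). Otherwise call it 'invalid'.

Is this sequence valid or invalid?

Answer: valid

Derivation:
After 1 (firstChild): button
After 2 (nextSibling): aside
After 3 (lastChild): main
After 4 (parentNode): aside
After 5 (nextSibling): head
After 6 (parentNode): p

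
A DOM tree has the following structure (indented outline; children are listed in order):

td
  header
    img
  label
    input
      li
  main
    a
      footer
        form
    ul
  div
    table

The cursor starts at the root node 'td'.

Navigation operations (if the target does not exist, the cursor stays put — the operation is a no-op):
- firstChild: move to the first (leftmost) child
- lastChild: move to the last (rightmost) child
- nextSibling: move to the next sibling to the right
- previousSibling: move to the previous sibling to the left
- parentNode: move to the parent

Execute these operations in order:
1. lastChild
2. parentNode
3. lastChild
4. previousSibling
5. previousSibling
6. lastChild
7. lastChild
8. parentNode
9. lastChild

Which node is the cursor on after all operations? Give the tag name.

After 1 (lastChild): div
After 2 (parentNode): td
After 3 (lastChild): div
After 4 (previousSibling): main
After 5 (previousSibling): label
After 6 (lastChild): input
After 7 (lastChild): li
After 8 (parentNode): input
After 9 (lastChild): li

Answer: li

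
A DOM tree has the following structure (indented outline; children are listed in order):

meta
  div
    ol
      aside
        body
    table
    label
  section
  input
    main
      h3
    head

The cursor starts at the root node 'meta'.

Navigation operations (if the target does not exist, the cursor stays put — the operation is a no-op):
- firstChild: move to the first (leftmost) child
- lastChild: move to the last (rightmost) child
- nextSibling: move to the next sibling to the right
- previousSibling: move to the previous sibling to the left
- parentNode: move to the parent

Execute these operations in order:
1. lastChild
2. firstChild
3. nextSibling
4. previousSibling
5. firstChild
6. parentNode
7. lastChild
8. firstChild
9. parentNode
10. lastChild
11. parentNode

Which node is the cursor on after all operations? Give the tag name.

Answer: main

Derivation:
After 1 (lastChild): input
After 2 (firstChild): main
After 3 (nextSibling): head
After 4 (previousSibling): main
After 5 (firstChild): h3
After 6 (parentNode): main
After 7 (lastChild): h3
After 8 (firstChild): h3 (no-op, stayed)
After 9 (parentNode): main
After 10 (lastChild): h3
After 11 (parentNode): main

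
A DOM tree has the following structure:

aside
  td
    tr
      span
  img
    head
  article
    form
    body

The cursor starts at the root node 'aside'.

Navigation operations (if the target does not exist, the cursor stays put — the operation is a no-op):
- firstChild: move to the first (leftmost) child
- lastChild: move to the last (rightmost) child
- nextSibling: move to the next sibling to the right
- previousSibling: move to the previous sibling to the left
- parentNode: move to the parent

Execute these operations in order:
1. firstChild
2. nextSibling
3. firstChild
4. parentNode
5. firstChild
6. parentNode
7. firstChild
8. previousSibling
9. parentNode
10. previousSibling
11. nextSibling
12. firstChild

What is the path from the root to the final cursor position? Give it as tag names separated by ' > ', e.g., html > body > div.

Answer: aside > img > head

Derivation:
After 1 (firstChild): td
After 2 (nextSibling): img
After 3 (firstChild): head
After 4 (parentNode): img
After 5 (firstChild): head
After 6 (parentNode): img
After 7 (firstChild): head
After 8 (previousSibling): head (no-op, stayed)
After 9 (parentNode): img
After 10 (previousSibling): td
After 11 (nextSibling): img
After 12 (firstChild): head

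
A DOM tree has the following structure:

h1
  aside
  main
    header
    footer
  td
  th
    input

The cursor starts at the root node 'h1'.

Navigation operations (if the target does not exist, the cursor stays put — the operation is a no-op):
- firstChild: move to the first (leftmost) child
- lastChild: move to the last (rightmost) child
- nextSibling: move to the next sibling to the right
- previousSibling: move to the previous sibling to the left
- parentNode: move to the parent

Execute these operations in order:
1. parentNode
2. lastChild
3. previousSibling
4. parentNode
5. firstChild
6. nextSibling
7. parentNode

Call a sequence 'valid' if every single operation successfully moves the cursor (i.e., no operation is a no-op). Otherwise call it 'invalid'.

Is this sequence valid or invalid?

After 1 (parentNode): h1 (no-op, stayed)
After 2 (lastChild): th
After 3 (previousSibling): td
After 4 (parentNode): h1
After 5 (firstChild): aside
After 6 (nextSibling): main
After 7 (parentNode): h1

Answer: invalid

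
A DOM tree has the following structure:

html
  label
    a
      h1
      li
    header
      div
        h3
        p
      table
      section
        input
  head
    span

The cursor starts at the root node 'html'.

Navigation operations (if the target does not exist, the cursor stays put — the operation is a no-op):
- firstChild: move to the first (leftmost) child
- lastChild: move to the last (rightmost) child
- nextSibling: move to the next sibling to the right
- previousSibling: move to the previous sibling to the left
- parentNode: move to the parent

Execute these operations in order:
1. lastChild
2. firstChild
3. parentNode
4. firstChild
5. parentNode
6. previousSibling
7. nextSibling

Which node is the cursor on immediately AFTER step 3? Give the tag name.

After 1 (lastChild): head
After 2 (firstChild): span
After 3 (parentNode): head

Answer: head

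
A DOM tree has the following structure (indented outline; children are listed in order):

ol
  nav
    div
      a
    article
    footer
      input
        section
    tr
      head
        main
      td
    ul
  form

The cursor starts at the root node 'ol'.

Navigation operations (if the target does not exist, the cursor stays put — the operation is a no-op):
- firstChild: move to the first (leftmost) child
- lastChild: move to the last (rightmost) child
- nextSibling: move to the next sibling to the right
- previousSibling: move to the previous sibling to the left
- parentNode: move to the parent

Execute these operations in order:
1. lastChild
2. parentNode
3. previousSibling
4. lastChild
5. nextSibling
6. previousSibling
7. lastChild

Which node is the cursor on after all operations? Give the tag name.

After 1 (lastChild): form
After 2 (parentNode): ol
After 3 (previousSibling): ol (no-op, stayed)
After 4 (lastChild): form
After 5 (nextSibling): form (no-op, stayed)
After 6 (previousSibling): nav
After 7 (lastChild): ul

Answer: ul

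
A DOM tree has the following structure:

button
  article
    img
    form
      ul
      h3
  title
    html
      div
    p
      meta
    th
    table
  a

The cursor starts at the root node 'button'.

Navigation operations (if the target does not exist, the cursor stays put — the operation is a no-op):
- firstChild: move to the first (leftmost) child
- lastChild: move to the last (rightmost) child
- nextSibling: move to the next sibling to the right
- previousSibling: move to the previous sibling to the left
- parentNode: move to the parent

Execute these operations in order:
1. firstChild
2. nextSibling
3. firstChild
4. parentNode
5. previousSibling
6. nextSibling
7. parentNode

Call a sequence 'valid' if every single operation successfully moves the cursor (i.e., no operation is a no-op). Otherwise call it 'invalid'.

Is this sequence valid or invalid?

Answer: valid

Derivation:
After 1 (firstChild): article
After 2 (nextSibling): title
After 3 (firstChild): html
After 4 (parentNode): title
After 5 (previousSibling): article
After 6 (nextSibling): title
After 7 (parentNode): button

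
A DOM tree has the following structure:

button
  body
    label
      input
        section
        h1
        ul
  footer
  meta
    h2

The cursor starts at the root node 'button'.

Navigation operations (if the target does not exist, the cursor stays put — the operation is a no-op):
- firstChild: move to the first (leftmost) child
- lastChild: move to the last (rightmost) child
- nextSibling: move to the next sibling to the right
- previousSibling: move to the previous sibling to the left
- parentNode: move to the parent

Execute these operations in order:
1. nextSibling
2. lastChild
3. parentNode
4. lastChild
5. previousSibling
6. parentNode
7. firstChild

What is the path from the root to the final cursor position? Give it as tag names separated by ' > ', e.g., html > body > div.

Answer: button > body

Derivation:
After 1 (nextSibling): button (no-op, stayed)
After 2 (lastChild): meta
After 3 (parentNode): button
After 4 (lastChild): meta
After 5 (previousSibling): footer
After 6 (parentNode): button
After 7 (firstChild): body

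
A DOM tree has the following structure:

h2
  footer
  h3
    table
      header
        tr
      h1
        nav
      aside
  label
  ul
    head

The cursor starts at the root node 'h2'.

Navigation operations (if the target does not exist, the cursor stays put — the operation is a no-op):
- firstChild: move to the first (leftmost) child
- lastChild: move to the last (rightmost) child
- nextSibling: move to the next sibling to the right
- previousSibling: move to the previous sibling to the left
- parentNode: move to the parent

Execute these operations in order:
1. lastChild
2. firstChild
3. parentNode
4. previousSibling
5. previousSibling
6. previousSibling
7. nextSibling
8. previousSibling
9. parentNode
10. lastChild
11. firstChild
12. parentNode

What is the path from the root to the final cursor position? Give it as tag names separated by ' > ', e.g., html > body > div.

After 1 (lastChild): ul
After 2 (firstChild): head
After 3 (parentNode): ul
After 4 (previousSibling): label
After 5 (previousSibling): h3
After 6 (previousSibling): footer
After 7 (nextSibling): h3
After 8 (previousSibling): footer
After 9 (parentNode): h2
After 10 (lastChild): ul
After 11 (firstChild): head
After 12 (parentNode): ul

Answer: h2 > ul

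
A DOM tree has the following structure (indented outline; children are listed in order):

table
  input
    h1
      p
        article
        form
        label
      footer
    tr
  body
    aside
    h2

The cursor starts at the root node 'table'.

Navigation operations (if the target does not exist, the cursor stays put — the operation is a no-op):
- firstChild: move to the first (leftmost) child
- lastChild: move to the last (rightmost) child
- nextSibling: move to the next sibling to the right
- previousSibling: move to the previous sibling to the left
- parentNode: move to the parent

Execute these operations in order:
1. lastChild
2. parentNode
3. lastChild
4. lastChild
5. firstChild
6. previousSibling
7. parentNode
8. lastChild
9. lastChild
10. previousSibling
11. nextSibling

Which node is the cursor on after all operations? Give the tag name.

After 1 (lastChild): body
After 2 (parentNode): table
After 3 (lastChild): body
After 4 (lastChild): h2
After 5 (firstChild): h2 (no-op, stayed)
After 6 (previousSibling): aside
After 7 (parentNode): body
After 8 (lastChild): h2
After 9 (lastChild): h2 (no-op, stayed)
After 10 (previousSibling): aside
After 11 (nextSibling): h2

Answer: h2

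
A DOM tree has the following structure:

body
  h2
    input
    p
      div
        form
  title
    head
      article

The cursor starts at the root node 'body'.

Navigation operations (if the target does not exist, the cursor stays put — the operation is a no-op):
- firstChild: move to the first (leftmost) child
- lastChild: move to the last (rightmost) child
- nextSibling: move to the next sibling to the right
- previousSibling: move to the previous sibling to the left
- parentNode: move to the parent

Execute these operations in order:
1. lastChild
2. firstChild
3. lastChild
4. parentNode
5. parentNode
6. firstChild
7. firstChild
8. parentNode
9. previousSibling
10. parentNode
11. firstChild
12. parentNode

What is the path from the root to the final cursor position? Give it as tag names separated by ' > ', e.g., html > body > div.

Answer: body > title

Derivation:
After 1 (lastChild): title
After 2 (firstChild): head
After 3 (lastChild): article
After 4 (parentNode): head
After 5 (parentNode): title
After 6 (firstChild): head
After 7 (firstChild): article
After 8 (parentNode): head
After 9 (previousSibling): head (no-op, stayed)
After 10 (parentNode): title
After 11 (firstChild): head
After 12 (parentNode): title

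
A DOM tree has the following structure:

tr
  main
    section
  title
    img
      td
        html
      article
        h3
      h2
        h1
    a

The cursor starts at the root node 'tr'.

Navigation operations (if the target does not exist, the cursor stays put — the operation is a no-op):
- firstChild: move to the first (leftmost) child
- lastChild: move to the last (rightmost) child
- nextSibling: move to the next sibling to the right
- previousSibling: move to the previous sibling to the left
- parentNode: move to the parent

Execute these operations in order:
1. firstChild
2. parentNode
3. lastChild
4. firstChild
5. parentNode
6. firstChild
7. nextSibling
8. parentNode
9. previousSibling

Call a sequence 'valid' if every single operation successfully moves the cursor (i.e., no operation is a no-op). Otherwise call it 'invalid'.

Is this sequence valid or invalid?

After 1 (firstChild): main
After 2 (parentNode): tr
After 3 (lastChild): title
After 4 (firstChild): img
After 5 (parentNode): title
After 6 (firstChild): img
After 7 (nextSibling): a
After 8 (parentNode): title
After 9 (previousSibling): main

Answer: valid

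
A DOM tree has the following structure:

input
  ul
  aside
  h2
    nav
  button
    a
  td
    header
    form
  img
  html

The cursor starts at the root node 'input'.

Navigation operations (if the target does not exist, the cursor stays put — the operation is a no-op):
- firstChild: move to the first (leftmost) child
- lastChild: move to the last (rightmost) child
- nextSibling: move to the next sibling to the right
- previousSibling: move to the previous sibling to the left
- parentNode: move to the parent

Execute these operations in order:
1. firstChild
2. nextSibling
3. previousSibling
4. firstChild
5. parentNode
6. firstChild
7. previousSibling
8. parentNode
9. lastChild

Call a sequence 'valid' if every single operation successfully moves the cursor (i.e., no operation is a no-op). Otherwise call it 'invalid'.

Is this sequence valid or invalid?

After 1 (firstChild): ul
After 2 (nextSibling): aside
After 3 (previousSibling): ul
After 4 (firstChild): ul (no-op, stayed)
After 5 (parentNode): input
After 6 (firstChild): ul
After 7 (previousSibling): ul (no-op, stayed)
After 8 (parentNode): input
After 9 (lastChild): html

Answer: invalid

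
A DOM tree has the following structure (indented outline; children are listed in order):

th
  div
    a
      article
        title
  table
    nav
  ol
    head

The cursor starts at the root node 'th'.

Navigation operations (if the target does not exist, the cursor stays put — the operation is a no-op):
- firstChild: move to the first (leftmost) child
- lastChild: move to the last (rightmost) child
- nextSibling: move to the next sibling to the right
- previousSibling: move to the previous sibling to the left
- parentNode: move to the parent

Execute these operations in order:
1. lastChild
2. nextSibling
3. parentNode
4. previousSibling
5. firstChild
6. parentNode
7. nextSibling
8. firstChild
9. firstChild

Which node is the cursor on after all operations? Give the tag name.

After 1 (lastChild): ol
After 2 (nextSibling): ol (no-op, stayed)
After 3 (parentNode): th
After 4 (previousSibling): th (no-op, stayed)
After 5 (firstChild): div
After 6 (parentNode): th
After 7 (nextSibling): th (no-op, stayed)
After 8 (firstChild): div
After 9 (firstChild): a

Answer: a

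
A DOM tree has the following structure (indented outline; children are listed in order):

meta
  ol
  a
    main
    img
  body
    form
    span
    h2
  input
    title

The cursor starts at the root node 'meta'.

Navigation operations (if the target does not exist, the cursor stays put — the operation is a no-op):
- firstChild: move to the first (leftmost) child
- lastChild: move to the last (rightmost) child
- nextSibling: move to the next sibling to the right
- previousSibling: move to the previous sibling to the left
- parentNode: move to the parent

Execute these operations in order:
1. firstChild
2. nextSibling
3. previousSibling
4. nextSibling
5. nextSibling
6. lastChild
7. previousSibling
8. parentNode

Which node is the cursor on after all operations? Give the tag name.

After 1 (firstChild): ol
After 2 (nextSibling): a
After 3 (previousSibling): ol
After 4 (nextSibling): a
After 5 (nextSibling): body
After 6 (lastChild): h2
After 7 (previousSibling): span
After 8 (parentNode): body

Answer: body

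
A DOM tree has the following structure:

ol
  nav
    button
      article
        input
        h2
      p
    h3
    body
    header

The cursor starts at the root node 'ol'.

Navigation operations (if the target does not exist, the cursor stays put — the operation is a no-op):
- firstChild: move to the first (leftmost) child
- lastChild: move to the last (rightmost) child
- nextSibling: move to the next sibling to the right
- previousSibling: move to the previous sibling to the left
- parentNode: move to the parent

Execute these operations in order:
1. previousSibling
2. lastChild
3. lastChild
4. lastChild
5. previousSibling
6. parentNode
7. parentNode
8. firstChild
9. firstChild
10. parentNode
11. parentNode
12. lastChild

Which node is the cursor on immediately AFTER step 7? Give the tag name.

After 1 (previousSibling): ol (no-op, stayed)
After 2 (lastChild): nav
After 3 (lastChild): header
After 4 (lastChild): header (no-op, stayed)
After 5 (previousSibling): body
After 6 (parentNode): nav
After 7 (parentNode): ol

Answer: ol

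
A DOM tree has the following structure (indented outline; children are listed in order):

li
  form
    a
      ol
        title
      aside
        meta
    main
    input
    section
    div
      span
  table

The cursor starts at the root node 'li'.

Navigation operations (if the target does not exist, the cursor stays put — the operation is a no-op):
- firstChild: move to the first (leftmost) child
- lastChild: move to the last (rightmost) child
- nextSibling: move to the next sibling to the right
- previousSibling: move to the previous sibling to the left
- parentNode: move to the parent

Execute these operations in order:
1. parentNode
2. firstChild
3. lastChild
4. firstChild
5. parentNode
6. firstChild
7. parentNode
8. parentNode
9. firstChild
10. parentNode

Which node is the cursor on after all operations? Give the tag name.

After 1 (parentNode): li (no-op, stayed)
After 2 (firstChild): form
After 3 (lastChild): div
After 4 (firstChild): span
After 5 (parentNode): div
After 6 (firstChild): span
After 7 (parentNode): div
After 8 (parentNode): form
After 9 (firstChild): a
After 10 (parentNode): form

Answer: form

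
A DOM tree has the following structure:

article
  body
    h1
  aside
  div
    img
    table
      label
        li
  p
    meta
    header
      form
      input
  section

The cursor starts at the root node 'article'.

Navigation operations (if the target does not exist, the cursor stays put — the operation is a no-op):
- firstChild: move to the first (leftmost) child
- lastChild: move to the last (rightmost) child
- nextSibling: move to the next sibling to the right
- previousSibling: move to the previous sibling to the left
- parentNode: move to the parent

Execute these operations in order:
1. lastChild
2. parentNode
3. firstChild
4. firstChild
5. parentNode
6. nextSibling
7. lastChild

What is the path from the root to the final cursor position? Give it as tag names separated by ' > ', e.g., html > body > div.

After 1 (lastChild): section
After 2 (parentNode): article
After 3 (firstChild): body
After 4 (firstChild): h1
After 5 (parentNode): body
After 6 (nextSibling): aside
After 7 (lastChild): aside (no-op, stayed)

Answer: article > aside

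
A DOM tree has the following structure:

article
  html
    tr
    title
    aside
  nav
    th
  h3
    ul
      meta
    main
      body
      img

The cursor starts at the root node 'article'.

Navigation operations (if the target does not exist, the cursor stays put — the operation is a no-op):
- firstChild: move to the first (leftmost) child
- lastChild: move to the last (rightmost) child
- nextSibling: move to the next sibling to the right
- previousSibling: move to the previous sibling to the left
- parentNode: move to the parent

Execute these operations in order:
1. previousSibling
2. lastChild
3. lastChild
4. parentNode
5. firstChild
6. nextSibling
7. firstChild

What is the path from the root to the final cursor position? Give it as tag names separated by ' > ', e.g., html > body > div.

Answer: article > h3 > main > body

Derivation:
After 1 (previousSibling): article (no-op, stayed)
After 2 (lastChild): h3
After 3 (lastChild): main
After 4 (parentNode): h3
After 5 (firstChild): ul
After 6 (nextSibling): main
After 7 (firstChild): body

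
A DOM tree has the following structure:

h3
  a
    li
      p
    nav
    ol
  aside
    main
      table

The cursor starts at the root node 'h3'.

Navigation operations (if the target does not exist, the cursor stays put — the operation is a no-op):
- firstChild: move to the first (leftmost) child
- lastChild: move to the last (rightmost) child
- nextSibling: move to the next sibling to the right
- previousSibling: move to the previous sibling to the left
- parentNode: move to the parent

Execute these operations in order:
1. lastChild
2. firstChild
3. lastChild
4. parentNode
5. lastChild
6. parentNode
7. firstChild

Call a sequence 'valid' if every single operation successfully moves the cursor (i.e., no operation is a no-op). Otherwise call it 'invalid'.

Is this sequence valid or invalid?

After 1 (lastChild): aside
After 2 (firstChild): main
After 3 (lastChild): table
After 4 (parentNode): main
After 5 (lastChild): table
After 6 (parentNode): main
After 7 (firstChild): table

Answer: valid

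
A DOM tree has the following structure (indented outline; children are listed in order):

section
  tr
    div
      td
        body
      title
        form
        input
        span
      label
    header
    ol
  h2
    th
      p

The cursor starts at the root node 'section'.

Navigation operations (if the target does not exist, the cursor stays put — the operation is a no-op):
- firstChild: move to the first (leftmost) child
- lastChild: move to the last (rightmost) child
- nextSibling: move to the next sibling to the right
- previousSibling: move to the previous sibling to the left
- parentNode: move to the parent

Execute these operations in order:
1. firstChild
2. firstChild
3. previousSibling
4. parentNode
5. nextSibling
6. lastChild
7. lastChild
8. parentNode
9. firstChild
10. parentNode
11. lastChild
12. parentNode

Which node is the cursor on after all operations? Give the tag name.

Answer: th

Derivation:
After 1 (firstChild): tr
After 2 (firstChild): div
After 3 (previousSibling): div (no-op, stayed)
After 4 (parentNode): tr
After 5 (nextSibling): h2
After 6 (lastChild): th
After 7 (lastChild): p
After 8 (parentNode): th
After 9 (firstChild): p
After 10 (parentNode): th
After 11 (lastChild): p
After 12 (parentNode): th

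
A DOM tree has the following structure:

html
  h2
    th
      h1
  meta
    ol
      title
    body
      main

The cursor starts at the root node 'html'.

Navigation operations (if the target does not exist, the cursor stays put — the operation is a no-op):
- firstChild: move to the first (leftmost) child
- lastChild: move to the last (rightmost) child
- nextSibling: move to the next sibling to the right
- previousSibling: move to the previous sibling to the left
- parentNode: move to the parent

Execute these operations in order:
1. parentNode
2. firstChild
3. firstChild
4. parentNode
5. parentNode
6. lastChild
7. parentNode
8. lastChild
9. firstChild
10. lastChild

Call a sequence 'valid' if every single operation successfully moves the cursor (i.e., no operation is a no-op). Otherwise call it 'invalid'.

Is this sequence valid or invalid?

After 1 (parentNode): html (no-op, stayed)
After 2 (firstChild): h2
After 3 (firstChild): th
After 4 (parentNode): h2
After 5 (parentNode): html
After 6 (lastChild): meta
After 7 (parentNode): html
After 8 (lastChild): meta
After 9 (firstChild): ol
After 10 (lastChild): title

Answer: invalid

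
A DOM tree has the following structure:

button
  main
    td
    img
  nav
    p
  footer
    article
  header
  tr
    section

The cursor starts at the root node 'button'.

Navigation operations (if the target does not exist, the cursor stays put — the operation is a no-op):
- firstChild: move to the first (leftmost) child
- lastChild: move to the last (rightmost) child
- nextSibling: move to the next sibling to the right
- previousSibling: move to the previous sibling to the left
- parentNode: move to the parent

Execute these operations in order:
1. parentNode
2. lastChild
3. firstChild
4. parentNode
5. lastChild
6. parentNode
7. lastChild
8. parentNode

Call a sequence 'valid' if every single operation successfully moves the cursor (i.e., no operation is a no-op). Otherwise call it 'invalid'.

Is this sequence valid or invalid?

After 1 (parentNode): button (no-op, stayed)
After 2 (lastChild): tr
After 3 (firstChild): section
After 4 (parentNode): tr
After 5 (lastChild): section
After 6 (parentNode): tr
After 7 (lastChild): section
After 8 (parentNode): tr

Answer: invalid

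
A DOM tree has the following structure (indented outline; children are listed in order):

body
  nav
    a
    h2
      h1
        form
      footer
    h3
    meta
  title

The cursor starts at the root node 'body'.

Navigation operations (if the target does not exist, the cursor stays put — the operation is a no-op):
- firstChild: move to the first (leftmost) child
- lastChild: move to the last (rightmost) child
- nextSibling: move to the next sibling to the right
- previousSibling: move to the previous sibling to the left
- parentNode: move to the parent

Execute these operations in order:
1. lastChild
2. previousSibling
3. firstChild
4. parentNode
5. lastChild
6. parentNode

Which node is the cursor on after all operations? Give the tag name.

Answer: nav

Derivation:
After 1 (lastChild): title
After 2 (previousSibling): nav
After 3 (firstChild): a
After 4 (parentNode): nav
After 5 (lastChild): meta
After 6 (parentNode): nav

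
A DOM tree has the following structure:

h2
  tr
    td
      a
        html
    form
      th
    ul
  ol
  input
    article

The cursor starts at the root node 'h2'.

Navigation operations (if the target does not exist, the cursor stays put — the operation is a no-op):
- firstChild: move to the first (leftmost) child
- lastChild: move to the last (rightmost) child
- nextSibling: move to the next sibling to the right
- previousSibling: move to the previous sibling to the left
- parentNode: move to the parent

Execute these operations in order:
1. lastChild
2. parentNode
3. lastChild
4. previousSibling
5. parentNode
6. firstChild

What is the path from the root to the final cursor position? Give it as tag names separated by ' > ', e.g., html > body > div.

After 1 (lastChild): input
After 2 (parentNode): h2
After 3 (lastChild): input
After 4 (previousSibling): ol
After 5 (parentNode): h2
After 6 (firstChild): tr

Answer: h2 > tr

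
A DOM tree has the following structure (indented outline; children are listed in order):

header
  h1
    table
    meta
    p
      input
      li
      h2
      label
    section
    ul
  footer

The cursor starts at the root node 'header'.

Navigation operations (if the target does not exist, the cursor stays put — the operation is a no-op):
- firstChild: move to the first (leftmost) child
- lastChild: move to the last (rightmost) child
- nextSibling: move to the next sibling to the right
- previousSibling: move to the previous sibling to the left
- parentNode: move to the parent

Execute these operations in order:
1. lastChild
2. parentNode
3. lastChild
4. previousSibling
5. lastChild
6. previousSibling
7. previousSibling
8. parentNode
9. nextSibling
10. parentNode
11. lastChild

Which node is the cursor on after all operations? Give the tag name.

After 1 (lastChild): footer
After 2 (parentNode): header
After 3 (lastChild): footer
After 4 (previousSibling): h1
After 5 (lastChild): ul
After 6 (previousSibling): section
After 7 (previousSibling): p
After 8 (parentNode): h1
After 9 (nextSibling): footer
After 10 (parentNode): header
After 11 (lastChild): footer

Answer: footer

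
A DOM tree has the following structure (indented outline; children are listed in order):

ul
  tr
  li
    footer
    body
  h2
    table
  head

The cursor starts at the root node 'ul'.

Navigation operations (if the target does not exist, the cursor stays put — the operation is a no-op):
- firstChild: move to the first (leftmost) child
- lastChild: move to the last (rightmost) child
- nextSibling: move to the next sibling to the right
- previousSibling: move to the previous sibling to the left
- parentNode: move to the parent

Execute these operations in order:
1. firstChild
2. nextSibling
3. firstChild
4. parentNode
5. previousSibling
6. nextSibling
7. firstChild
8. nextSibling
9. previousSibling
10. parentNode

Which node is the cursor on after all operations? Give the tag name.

Answer: li

Derivation:
After 1 (firstChild): tr
After 2 (nextSibling): li
After 3 (firstChild): footer
After 4 (parentNode): li
After 5 (previousSibling): tr
After 6 (nextSibling): li
After 7 (firstChild): footer
After 8 (nextSibling): body
After 9 (previousSibling): footer
After 10 (parentNode): li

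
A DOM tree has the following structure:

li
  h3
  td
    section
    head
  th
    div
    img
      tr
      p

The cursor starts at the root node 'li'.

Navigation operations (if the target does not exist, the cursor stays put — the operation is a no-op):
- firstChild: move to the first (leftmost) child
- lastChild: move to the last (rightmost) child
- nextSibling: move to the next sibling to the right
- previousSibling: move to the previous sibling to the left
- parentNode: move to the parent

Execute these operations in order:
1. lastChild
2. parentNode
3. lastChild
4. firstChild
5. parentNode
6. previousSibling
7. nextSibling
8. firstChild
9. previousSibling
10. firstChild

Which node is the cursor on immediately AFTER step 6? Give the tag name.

Answer: td

Derivation:
After 1 (lastChild): th
After 2 (parentNode): li
After 3 (lastChild): th
After 4 (firstChild): div
After 5 (parentNode): th
After 6 (previousSibling): td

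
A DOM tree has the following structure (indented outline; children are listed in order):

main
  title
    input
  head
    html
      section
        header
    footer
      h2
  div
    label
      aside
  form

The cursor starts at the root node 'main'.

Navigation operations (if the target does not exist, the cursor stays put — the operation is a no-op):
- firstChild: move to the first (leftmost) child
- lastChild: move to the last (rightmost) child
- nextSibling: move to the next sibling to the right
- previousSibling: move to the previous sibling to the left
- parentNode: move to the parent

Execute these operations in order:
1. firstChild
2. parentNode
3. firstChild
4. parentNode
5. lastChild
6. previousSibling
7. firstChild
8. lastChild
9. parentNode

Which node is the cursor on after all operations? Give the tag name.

After 1 (firstChild): title
After 2 (parentNode): main
After 3 (firstChild): title
After 4 (parentNode): main
After 5 (lastChild): form
After 6 (previousSibling): div
After 7 (firstChild): label
After 8 (lastChild): aside
After 9 (parentNode): label

Answer: label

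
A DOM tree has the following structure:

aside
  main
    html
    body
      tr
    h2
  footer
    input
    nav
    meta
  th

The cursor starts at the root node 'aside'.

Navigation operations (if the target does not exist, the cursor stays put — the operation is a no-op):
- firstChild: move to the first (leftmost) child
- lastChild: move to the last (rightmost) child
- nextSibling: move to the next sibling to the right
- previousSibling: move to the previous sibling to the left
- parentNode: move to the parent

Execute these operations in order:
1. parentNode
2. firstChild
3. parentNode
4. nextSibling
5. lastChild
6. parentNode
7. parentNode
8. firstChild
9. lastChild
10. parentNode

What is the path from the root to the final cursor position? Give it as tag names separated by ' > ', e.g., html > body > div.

After 1 (parentNode): aside (no-op, stayed)
After 2 (firstChild): main
After 3 (parentNode): aside
After 4 (nextSibling): aside (no-op, stayed)
After 5 (lastChild): th
After 6 (parentNode): aside
After 7 (parentNode): aside (no-op, stayed)
After 8 (firstChild): main
After 9 (lastChild): h2
After 10 (parentNode): main

Answer: aside > main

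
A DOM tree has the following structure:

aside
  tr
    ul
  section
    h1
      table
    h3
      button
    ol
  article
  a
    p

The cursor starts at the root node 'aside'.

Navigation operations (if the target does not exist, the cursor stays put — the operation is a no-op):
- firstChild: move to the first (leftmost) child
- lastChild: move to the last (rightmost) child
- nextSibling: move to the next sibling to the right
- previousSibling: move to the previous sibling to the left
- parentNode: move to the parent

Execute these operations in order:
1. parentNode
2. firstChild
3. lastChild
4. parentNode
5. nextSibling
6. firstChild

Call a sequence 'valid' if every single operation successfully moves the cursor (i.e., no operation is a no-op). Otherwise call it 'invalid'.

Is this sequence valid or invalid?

After 1 (parentNode): aside (no-op, stayed)
After 2 (firstChild): tr
After 3 (lastChild): ul
After 4 (parentNode): tr
After 5 (nextSibling): section
After 6 (firstChild): h1

Answer: invalid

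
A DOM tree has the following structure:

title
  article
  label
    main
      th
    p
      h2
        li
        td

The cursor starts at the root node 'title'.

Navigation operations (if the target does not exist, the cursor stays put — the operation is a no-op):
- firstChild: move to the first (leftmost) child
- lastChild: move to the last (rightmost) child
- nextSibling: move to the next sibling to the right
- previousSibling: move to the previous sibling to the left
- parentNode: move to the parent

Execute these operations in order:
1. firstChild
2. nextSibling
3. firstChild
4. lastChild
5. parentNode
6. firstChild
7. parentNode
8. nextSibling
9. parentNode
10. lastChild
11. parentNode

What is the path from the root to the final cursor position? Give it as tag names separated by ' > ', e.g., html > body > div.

Answer: title > label

Derivation:
After 1 (firstChild): article
After 2 (nextSibling): label
After 3 (firstChild): main
After 4 (lastChild): th
After 5 (parentNode): main
After 6 (firstChild): th
After 7 (parentNode): main
After 8 (nextSibling): p
After 9 (parentNode): label
After 10 (lastChild): p
After 11 (parentNode): label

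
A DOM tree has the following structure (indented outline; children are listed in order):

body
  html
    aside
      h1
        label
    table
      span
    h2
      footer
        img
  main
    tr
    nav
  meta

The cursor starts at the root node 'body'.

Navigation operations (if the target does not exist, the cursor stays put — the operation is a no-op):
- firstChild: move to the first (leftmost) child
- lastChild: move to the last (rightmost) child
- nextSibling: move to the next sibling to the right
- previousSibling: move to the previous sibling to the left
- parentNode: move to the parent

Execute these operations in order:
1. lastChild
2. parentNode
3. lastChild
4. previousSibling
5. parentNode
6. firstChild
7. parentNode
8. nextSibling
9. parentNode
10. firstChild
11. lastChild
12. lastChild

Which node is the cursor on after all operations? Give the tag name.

Answer: footer

Derivation:
After 1 (lastChild): meta
After 2 (parentNode): body
After 3 (lastChild): meta
After 4 (previousSibling): main
After 5 (parentNode): body
After 6 (firstChild): html
After 7 (parentNode): body
After 8 (nextSibling): body (no-op, stayed)
After 9 (parentNode): body (no-op, stayed)
After 10 (firstChild): html
After 11 (lastChild): h2
After 12 (lastChild): footer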